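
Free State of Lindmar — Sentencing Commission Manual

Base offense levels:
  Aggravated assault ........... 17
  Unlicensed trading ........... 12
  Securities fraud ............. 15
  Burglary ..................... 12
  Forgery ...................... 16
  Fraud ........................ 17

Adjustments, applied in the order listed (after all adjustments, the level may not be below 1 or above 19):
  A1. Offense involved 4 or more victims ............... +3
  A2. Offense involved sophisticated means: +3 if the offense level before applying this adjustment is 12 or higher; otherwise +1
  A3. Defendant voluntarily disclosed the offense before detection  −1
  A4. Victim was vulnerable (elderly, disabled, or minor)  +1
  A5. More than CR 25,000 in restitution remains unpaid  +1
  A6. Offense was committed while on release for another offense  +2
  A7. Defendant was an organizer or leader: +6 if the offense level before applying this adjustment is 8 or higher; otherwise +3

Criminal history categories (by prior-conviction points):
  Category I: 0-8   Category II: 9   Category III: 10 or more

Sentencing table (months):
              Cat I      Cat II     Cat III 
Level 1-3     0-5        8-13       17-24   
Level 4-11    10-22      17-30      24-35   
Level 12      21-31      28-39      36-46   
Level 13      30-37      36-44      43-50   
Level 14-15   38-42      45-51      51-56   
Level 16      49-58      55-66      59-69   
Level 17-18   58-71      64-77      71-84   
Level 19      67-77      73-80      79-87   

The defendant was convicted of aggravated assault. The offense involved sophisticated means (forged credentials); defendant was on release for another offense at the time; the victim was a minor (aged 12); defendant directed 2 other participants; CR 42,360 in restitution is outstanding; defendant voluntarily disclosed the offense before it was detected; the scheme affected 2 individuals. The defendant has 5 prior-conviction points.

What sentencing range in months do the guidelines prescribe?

67-77 months

Base offense level for aggravated assault: 17.
A2 applies (level before this adjustment is 17 ≥ 12, so +3): 17 + 3 = 20.
A3 applies: 20 − 1 = 19.
A4 applies: 19 + 1 = 20.
A5 applies: 20 + 1 = 21.
A6 applies: 21 + 2 = 23.
A7 applies (level before this adjustment is 23 ≥ 8, so +6): 23 + 6 = 29.
Level 29 exceeds the maximum of 19; capped at 19.
Final offense level: 19.
Criminal history: 5 prior points → Category I (0-8).
Level 19 falls in the 19 band.
Grid: Level 19 × Category I = 67-77 months.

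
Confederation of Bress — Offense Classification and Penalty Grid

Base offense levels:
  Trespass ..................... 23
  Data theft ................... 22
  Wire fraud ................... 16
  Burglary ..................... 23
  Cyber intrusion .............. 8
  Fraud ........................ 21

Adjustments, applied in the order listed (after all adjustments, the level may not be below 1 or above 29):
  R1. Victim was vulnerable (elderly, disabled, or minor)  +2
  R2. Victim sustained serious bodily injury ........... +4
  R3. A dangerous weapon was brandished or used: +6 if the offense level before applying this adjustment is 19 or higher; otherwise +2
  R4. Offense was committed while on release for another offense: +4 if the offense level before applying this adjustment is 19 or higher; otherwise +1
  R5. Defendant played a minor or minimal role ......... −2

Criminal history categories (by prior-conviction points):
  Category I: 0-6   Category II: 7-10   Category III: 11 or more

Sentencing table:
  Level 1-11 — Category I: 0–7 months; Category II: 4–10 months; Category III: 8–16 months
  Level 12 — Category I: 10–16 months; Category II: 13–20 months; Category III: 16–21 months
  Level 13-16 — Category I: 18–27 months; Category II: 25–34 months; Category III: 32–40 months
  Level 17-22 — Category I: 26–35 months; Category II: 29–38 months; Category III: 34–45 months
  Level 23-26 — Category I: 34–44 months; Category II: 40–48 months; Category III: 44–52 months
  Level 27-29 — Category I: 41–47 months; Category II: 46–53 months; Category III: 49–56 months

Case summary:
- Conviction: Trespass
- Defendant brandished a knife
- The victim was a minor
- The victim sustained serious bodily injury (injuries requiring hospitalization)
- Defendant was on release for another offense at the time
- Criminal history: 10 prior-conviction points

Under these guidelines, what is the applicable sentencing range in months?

46-53 months

Base offense level for trespass: 23.
R1 applies: 23 + 2 = 25.
R2 applies: 25 + 4 = 29.
R3 applies (level before this adjustment is 29 ≥ 19, so +6): 29 + 6 = 35.
R4 applies (level before this adjustment is 35 ≥ 19, so +4): 35 + 4 = 39.
Level 39 exceeds the maximum of 29; capped at 29.
Final offense level: 29.
Criminal history: 10 prior points → Category II (7-10).
Level 29 falls in the 27-29 band.
Grid: Level 27-29 × Category II = 46-53 months.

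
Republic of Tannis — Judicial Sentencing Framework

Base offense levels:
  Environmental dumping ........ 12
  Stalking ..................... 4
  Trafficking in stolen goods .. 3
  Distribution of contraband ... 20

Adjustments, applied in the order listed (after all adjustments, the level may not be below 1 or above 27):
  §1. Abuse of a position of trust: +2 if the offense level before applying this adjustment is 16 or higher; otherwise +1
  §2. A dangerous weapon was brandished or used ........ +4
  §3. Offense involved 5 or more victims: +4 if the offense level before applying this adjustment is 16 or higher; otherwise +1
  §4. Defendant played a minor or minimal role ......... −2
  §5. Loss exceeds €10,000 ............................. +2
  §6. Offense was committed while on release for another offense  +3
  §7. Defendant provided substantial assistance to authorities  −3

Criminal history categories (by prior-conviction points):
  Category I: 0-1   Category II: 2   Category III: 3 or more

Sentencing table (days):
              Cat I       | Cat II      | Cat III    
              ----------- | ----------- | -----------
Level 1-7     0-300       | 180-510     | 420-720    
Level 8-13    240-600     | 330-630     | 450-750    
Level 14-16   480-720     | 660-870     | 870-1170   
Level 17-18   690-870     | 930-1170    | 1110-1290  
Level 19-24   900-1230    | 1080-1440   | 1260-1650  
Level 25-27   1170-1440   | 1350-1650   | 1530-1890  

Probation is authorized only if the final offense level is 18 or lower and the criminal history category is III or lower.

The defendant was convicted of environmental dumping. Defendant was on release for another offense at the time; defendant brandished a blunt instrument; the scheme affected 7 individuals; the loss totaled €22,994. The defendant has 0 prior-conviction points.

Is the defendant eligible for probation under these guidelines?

Base offense level for environmental dumping: 12.
§2 applies: 12 + 4 = 16.
§3 applies (level before this adjustment is 16 ≥ 16, so +4): 16 + 4 = 20.
§5 applies: 20 + 2 = 22.
§6 applies: 22 + 3 = 25.
§7 does not apply.
Final offense level: 25.
Criminal history: 0 prior points → Category I (0-1).
Level 25 falls in the 25-27 band.
Grid: Level 25-27 × Category I = 1170-1440 days.
Probation check: level 25 > 18 and category I ≤ III → not eligible.

No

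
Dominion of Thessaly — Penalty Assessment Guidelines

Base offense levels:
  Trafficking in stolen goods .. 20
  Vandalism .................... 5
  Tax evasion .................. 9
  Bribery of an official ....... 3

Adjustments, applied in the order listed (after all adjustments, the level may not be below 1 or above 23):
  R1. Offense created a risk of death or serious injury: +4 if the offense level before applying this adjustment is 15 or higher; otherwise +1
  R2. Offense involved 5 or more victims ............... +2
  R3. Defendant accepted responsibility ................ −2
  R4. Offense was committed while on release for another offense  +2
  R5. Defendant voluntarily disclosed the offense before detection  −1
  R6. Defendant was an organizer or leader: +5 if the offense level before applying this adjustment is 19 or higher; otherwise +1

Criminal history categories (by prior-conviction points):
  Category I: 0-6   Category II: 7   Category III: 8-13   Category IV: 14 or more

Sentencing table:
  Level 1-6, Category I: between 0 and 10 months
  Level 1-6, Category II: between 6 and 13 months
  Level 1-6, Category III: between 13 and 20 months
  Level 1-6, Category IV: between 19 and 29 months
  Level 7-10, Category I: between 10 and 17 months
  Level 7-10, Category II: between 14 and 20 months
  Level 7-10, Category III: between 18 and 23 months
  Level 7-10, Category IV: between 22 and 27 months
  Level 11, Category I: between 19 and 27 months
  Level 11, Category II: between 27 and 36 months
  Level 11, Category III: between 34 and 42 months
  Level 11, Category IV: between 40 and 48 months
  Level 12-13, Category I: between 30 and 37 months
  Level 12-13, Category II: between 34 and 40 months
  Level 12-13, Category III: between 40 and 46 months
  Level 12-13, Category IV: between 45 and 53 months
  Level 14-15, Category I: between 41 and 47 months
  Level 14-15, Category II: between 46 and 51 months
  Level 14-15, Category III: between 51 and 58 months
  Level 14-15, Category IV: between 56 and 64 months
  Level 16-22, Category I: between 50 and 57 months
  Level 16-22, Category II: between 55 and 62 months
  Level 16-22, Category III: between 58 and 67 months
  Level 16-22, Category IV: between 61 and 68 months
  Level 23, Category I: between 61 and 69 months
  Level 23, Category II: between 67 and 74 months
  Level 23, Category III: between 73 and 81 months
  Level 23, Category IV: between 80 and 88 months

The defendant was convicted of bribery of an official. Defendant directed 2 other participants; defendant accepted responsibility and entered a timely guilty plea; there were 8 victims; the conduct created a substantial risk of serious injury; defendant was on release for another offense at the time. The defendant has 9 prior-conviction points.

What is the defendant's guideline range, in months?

18-23 months

Base offense level for bribery of an official: 3.
R1 applies (level before this adjustment is 3 < 15, so +1): 3 + 1 = 4.
R2 applies: 4 + 2 = 6.
R3 applies: 6 − 2 = 4.
R4 applies: 4 + 2 = 6.
R6 applies (level before this adjustment is 6 < 19, so +1): 6 + 1 = 7.
Final offense level: 7.
Criminal history: 9 prior points → Category III (8-13).
Level 7 falls in the 7-10 band.
Grid: Level 7-10 × Category III = 18-23 months.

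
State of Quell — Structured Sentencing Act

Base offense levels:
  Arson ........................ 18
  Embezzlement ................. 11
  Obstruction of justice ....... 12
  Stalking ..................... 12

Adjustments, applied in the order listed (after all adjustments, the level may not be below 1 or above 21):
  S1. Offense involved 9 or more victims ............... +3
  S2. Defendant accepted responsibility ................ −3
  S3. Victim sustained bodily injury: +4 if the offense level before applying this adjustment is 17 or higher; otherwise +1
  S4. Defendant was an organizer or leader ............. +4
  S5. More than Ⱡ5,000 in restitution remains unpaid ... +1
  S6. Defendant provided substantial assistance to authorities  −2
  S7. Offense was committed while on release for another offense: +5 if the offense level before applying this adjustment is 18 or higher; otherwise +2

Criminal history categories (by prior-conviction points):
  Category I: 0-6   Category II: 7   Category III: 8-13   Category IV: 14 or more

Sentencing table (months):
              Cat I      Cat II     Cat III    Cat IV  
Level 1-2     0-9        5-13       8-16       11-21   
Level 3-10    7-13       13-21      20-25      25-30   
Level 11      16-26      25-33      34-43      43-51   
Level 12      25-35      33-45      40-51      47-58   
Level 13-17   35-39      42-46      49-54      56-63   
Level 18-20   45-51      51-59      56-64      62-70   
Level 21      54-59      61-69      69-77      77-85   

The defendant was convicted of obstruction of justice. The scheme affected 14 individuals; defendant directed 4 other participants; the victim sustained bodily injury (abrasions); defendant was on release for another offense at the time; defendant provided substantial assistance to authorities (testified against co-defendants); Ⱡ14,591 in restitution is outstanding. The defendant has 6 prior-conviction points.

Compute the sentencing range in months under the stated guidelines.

Base offense level for obstruction of justice: 12.
S1 applies: 12 + 3 = 15.
S2 does not apply.
S3 applies (level before this adjustment is 15 < 17, so +1): 15 + 1 = 16.
S4 applies: 16 + 4 = 20.
S5 applies: 20 + 1 = 21.
S6 applies: 21 − 2 = 19.
S7 applies (level before this adjustment is 19 ≥ 18, so +5): 19 + 5 = 24.
Level 24 exceeds the maximum of 21; capped at 21.
Final offense level: 21.
Criminal history: 6 prior points → Category I (0-6).
Level 21 falls in the 21 band.
Grid: Level 21 × Category I = 54-59 months.

54-59 months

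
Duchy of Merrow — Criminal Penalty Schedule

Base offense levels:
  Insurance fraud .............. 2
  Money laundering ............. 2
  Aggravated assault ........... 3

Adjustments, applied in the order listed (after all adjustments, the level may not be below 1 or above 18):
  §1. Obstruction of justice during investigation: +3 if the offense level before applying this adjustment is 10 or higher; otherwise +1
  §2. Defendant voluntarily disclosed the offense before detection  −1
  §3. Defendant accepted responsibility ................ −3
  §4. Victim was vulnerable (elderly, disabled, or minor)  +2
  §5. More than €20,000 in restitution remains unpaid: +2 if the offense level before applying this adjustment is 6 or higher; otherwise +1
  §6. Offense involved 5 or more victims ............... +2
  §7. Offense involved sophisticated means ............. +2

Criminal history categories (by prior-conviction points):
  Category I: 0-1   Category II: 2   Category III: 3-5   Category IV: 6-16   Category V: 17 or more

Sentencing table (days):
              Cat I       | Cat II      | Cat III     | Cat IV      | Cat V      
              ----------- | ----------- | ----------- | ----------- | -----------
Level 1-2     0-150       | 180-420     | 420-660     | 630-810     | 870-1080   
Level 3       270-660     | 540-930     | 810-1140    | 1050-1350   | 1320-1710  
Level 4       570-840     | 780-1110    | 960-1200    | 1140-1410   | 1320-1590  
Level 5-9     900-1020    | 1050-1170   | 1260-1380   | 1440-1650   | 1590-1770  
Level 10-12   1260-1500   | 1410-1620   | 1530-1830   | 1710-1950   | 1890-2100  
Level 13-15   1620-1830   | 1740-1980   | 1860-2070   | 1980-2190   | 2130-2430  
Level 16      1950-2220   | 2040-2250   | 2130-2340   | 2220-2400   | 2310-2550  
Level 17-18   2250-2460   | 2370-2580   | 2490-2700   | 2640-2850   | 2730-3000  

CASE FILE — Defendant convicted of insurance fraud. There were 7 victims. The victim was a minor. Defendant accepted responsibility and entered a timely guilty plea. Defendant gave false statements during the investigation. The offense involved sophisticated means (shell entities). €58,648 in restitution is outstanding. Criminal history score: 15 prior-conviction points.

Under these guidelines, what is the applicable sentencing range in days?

1440-1650 days

Base offense level for insurance fraud: 2.
§1 applies (level before this adjustment is 2 < 10, so +1): 2 + 1 = 3.
§2 does not apply.
§3 applies: 3 − 3 = 0.
§4 applies: 0 + 2 = 2.
§5 applies (level before this adjustment is 2 < 6, so +1): 2 + 1 = 3.
§6 applies: 3 + 2 = 5.
§7 applies: 5 + 2 = 7.
Final offense level: 7.
Criminal history: 15 prior points → Category IV (6-16).
Level 7 falls in the 5-9 band.
Grid: Level 5-9 × Category IV = 1440-1650 days.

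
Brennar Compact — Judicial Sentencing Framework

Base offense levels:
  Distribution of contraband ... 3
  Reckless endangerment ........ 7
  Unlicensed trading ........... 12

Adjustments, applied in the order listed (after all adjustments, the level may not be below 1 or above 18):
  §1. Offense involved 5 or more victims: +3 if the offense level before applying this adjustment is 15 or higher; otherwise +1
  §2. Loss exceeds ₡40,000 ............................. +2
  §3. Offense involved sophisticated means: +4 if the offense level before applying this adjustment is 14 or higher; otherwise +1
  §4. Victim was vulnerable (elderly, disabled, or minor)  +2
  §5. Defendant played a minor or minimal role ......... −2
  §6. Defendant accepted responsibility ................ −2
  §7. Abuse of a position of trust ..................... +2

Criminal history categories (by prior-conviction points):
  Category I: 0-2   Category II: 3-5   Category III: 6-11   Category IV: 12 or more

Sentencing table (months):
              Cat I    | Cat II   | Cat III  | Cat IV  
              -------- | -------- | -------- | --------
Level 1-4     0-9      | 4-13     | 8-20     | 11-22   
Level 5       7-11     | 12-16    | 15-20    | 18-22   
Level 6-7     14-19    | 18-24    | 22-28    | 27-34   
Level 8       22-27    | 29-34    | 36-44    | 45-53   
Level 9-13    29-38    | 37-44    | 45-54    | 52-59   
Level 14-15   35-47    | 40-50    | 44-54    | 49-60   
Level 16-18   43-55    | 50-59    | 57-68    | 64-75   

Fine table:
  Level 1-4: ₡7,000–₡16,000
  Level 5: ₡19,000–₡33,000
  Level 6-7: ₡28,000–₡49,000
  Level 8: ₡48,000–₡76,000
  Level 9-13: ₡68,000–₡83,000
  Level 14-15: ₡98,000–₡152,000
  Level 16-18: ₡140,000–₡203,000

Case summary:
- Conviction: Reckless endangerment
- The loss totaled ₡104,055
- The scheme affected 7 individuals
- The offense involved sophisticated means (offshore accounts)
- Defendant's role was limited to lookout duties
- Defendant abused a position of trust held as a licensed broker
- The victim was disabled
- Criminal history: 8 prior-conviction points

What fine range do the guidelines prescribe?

Base offense level for reckless endangerment: 7.
§1 applies (level before this adjustment is 7 < 15, so +1): 7 + 1 = 8.
§2 applies: 8 + 2 = 10.
§3 applies (level before this adjustment is 10 < 14, so +1): 10 + 1 = 11.
§4 applies: 11 + 2 = 13.
§5 applies: 13 − 2 = 11.
§7 applies: 11 + 2 = 13.
Final offense level: 13.
Level 13 falls in the 9-13 band.
Fine table: Level 9-13 → ₡68,000–₡83,000.

₡68,000–₡83,000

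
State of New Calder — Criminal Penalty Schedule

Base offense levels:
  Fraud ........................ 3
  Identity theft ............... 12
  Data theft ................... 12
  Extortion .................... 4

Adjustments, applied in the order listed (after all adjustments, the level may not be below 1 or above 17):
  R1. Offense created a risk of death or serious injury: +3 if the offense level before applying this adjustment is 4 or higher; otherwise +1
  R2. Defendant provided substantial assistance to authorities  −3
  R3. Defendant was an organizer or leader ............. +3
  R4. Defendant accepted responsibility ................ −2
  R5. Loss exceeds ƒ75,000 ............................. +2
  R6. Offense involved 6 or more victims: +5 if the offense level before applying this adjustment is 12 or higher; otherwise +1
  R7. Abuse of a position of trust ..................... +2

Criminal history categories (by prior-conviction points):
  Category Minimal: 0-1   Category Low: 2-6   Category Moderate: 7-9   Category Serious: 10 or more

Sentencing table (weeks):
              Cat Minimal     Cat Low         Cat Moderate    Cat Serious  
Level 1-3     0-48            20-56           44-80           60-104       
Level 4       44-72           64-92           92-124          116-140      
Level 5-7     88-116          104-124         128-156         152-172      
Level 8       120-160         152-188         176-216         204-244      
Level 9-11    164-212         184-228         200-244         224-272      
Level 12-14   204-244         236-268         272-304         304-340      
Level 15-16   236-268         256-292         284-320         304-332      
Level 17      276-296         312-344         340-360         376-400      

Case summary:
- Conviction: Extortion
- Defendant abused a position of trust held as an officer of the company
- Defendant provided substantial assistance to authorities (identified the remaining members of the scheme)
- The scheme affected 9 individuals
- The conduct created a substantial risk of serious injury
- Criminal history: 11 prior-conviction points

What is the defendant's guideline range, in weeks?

152-172 weeks

Base offense level for extortion: 4.
R1 applies (level before this adjustment is 4 ≥ 4, so +3): 4 + 3 = 7.
R2 applies: 7 − 3 = 4.
R4 does not apply.
R5 does not apply.
R6 applies (level before this adjustment is 4 < 12, so +1): 4 + 1 = 5.
R7 applies: 5 + 2 = 7.
Final offense level: 7.
Criminal history: 11 prior points → Category Serious (10+).
Level 7 falls in the 5-7 band.
Grid: Level 5-7 × Category Serious = 152-172 weeks.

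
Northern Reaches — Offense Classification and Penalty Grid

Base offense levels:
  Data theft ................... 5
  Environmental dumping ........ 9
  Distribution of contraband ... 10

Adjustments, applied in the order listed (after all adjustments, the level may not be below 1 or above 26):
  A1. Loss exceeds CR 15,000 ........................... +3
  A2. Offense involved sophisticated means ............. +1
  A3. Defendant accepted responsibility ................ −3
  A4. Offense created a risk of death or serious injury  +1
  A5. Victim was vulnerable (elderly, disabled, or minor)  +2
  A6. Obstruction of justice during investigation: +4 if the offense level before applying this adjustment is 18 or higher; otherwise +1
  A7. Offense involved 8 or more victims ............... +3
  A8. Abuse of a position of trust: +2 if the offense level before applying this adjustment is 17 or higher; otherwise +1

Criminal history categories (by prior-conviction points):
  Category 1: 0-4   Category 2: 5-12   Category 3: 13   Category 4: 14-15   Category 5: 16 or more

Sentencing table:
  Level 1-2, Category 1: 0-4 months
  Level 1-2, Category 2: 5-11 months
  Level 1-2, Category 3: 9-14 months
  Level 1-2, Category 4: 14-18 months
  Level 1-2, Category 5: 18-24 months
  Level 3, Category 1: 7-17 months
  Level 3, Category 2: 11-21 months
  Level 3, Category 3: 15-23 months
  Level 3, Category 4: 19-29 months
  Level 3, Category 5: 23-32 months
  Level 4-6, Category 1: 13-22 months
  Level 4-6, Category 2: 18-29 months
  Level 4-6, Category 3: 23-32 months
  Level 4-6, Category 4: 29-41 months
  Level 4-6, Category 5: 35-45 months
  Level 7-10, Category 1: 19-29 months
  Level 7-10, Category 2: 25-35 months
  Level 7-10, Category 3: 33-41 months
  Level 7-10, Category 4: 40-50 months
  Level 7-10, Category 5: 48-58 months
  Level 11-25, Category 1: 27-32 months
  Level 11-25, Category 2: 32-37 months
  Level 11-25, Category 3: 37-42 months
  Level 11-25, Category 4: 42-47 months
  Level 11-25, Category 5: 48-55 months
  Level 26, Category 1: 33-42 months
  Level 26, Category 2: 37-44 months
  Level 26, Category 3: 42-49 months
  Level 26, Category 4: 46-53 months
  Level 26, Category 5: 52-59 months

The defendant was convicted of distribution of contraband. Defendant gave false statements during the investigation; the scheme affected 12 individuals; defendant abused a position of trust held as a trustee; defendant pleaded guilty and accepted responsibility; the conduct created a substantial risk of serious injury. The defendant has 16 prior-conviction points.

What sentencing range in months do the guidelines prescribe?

48-55 months

Base offense level for distribution of contraband: 10.
A1 does not apply.
A2 does not apply.
A3 applies: 10 − 3 = 7.
A4 applies: 7 + 1 = 8.
A5 does not apply.
A6 applies (level before this adjustment is 8 < 18, so +1): 8 + 1 = 9.
A7 applies: 9 + 3 = 12.
A8 applies (level before this adjustment is 12 < 17, so +1): 12 + 1 = 13.
Final offense level: 13.
Criminal history: 16 prior points → Category 5 (16+).
Level 13 falls in the 11-25 band.
Grid: Level 11-25 × Category 5 = 48-55 months.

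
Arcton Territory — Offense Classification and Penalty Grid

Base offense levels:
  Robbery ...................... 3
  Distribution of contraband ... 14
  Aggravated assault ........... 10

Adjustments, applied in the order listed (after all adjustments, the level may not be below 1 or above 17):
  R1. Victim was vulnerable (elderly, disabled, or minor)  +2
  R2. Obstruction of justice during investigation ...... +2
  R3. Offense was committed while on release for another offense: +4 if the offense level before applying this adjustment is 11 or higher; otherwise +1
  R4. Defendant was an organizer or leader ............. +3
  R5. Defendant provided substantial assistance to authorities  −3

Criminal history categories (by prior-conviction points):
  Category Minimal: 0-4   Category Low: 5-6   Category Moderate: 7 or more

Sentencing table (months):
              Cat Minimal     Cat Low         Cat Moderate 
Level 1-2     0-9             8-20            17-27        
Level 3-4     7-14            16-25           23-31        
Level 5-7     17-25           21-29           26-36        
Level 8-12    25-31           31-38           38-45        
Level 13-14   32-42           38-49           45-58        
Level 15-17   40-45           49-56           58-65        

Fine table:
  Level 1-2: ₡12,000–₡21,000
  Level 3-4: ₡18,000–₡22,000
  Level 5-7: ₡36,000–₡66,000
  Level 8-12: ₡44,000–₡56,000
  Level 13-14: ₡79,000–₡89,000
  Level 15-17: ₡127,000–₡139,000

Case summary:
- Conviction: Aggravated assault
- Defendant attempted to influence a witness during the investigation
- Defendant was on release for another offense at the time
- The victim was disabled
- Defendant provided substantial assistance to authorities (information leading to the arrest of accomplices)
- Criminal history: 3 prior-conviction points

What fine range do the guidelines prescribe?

Base offense level for aggravated assault: 10.
R1 applies: 10 + 2 = 12.
R2 applies: 12 + 2 = 14.
R3 applies (level before this adjustment is 14 ≥ 11, so +4): 14 + 4 = 18.
R5 applies: 18 − 3 = 15.
Final offense level: 15.
Level 15 falls in the 15-17 band.
Fine table: Level 15-17 → ₡127,000–₡139,000.

₡127,000–₡139,000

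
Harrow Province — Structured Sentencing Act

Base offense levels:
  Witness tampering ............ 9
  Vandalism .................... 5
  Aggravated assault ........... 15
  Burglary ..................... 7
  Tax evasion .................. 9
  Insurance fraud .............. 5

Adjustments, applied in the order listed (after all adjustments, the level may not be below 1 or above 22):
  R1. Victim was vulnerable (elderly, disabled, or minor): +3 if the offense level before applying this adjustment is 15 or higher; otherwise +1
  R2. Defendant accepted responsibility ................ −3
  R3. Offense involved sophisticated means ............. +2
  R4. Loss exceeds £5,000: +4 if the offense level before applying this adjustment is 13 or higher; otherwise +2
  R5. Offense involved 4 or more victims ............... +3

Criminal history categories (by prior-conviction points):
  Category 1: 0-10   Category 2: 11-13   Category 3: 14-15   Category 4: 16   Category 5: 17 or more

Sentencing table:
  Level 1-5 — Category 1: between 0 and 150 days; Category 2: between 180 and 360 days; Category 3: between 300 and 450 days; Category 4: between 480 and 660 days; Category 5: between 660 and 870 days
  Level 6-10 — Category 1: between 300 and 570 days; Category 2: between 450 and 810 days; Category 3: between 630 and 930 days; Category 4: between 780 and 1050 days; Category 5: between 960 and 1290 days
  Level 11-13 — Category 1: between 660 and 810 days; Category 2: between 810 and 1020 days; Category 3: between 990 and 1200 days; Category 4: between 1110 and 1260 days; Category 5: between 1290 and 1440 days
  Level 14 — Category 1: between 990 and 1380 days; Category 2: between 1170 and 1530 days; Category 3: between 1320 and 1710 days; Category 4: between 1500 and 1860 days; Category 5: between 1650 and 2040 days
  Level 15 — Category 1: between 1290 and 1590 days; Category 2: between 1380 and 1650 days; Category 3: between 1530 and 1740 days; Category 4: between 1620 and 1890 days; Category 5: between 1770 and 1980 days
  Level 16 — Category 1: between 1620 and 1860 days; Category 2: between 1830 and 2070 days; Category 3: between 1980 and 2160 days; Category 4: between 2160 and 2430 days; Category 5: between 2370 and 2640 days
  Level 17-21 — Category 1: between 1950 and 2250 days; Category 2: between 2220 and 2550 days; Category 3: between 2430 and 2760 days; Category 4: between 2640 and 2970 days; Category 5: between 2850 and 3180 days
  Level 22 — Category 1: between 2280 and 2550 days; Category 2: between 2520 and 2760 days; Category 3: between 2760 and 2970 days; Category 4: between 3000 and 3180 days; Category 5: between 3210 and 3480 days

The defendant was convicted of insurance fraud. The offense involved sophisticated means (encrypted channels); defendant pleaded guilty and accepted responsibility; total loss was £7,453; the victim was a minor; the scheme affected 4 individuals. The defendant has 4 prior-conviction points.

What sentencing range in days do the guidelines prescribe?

300-570 days

Base offense level for insurance fraud: 5.
R1 applies (level before this adjustment is 5 < 15, so +1): 5 + 1 = 6.
R2 applies: 6 − 3 = 3.
R3 applies: 3 + 2 = 5.
R4 applies (level before this adjustment is 5 < 13, so +2): 5 + 2 = 7.
R5 applies: 7 + 3 = 10.
Final offense level: 10.
Criminal history: 4 prior points → Category 1 (0-10).
Level 10 falls in the 6-10 band.
Grid: Level 6-10 × Category 1 = 300-570 days.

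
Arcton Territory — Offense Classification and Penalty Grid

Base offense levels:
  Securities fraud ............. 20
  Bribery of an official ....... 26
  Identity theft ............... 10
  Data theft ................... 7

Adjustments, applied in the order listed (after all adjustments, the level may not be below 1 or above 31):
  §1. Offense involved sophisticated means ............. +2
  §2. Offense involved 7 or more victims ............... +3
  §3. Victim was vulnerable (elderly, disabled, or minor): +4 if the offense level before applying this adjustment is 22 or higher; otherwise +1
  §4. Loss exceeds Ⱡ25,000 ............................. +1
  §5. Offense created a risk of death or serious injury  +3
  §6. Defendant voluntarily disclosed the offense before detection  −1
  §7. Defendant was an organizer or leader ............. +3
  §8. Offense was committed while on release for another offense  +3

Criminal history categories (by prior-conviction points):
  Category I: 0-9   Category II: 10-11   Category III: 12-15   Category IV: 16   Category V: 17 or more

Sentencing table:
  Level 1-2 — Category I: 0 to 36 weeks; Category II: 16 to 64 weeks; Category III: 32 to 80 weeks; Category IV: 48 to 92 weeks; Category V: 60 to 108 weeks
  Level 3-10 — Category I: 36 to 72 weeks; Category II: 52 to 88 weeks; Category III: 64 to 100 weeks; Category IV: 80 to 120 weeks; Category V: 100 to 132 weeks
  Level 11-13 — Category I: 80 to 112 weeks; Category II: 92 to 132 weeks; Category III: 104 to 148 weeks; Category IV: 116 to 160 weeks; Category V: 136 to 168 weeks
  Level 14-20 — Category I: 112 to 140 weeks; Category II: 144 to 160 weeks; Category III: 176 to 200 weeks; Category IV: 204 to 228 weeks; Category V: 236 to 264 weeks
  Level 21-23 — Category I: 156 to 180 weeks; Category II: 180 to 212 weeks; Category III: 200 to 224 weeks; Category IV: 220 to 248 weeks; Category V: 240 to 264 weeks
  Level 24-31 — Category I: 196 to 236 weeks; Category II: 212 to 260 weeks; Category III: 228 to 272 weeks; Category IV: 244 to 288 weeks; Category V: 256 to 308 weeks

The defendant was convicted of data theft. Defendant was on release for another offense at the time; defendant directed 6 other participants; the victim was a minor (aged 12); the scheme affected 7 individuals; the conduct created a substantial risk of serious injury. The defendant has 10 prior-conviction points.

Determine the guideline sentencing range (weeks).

144-160 weeks

Base offense level for data theft: 7.
§2 applies: 7 + 3 = 10.
§3 applies (level before this adjustment is 10 < 22, so +1): 10 + 1 = 11.
§4 does not apply.
§5 applies: 11 + 3 = 14.
§7 applies: 14 + 3 = 17.
§8 applies: 17 + 3 = 20.
Final offense level: 20.
Criminal history: 10 prior points → Category II (10-11).
Level 20 falls in the 14-20 band.
Grid: Level 14-20 × Category II = 144-160 weeks.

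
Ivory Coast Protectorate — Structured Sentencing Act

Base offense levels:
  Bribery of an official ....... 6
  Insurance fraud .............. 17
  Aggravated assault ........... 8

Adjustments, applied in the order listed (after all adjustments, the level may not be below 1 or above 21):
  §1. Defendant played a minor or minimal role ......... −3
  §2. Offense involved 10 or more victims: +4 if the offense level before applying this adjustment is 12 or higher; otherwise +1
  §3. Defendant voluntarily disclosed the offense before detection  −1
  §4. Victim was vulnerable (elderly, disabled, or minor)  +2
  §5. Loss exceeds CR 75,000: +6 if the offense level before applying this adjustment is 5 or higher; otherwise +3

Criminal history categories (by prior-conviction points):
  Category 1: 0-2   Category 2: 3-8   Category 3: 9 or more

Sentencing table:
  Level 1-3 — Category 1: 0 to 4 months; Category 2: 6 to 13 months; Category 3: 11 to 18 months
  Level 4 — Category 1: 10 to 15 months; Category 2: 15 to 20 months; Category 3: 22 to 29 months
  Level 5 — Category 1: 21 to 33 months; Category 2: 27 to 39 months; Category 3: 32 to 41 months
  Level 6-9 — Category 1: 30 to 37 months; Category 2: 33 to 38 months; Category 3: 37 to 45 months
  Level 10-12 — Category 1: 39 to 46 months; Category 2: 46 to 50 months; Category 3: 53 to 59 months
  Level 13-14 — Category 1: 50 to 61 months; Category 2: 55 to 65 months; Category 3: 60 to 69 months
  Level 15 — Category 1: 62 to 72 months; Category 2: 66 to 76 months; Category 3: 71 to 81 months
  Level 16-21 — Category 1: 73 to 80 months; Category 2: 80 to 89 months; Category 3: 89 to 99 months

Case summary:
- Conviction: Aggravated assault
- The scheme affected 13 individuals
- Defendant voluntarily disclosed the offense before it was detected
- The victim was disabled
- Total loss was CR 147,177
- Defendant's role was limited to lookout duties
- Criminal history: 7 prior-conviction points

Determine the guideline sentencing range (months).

55-65 months

Base offense level for aggravated assault: 8.
§1 applies: 8 − 3 = 5.
§2 applies (level before this adjustment is 5 < 12, so +1): 5 + 1 = 6.
§3 applies: 6 − 1 = 5.
§4 applies: 5 + 2 = 7.
§5 applies (level before this adjustment is 7 ≥ 5, so +6): 7 + 6 = 13.
Final offense level: 13.
Criminal history: 7 prior points → Category 2 (3-8).
Level 13 falls in the 13-14 band.
Grid: Level 13-14 × Category 2 = 55-65 months.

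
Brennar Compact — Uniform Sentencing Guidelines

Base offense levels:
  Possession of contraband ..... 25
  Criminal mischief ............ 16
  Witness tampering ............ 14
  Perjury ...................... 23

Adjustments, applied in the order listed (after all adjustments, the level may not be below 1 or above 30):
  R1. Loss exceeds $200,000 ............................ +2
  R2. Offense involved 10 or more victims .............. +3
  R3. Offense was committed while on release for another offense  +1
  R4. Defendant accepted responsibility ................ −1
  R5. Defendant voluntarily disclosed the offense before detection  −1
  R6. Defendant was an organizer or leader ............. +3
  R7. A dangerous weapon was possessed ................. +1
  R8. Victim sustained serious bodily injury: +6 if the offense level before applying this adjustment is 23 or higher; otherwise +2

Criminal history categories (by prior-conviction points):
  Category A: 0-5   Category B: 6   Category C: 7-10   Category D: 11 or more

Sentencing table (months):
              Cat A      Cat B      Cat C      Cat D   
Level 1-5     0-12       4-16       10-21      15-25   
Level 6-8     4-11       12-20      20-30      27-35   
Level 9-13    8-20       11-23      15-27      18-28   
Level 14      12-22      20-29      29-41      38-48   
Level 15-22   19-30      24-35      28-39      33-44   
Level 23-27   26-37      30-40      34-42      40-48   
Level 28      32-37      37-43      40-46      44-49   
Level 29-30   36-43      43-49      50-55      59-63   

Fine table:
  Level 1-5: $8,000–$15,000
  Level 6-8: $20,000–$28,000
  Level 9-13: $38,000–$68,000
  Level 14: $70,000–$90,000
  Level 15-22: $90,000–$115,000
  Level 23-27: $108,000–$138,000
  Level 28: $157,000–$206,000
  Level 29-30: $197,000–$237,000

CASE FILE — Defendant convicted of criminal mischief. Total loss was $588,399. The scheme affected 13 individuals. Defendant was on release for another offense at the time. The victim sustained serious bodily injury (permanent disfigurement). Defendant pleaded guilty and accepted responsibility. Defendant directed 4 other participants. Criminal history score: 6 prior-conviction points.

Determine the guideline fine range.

$197,000–$237,000

Base offense level for criminal mischief: 16.
R1 applies: 16 + 2 = 18.
R2 applies: 18 + 3 = 21.
R3 applies: 21 + 1 = 22.
R4 applies: 22 − 1 = 21.
R5 does not apply.
R6 applies: 21 + 3 = 24.
R8 applies (level before this adjustment is 24 ≥ 23, so +6): 24 + 6 = 30.
Final offense level: 30.
Level 30 falls in the 29-30 band.
Fine table: Level 29-30 → $197,000–$237,000.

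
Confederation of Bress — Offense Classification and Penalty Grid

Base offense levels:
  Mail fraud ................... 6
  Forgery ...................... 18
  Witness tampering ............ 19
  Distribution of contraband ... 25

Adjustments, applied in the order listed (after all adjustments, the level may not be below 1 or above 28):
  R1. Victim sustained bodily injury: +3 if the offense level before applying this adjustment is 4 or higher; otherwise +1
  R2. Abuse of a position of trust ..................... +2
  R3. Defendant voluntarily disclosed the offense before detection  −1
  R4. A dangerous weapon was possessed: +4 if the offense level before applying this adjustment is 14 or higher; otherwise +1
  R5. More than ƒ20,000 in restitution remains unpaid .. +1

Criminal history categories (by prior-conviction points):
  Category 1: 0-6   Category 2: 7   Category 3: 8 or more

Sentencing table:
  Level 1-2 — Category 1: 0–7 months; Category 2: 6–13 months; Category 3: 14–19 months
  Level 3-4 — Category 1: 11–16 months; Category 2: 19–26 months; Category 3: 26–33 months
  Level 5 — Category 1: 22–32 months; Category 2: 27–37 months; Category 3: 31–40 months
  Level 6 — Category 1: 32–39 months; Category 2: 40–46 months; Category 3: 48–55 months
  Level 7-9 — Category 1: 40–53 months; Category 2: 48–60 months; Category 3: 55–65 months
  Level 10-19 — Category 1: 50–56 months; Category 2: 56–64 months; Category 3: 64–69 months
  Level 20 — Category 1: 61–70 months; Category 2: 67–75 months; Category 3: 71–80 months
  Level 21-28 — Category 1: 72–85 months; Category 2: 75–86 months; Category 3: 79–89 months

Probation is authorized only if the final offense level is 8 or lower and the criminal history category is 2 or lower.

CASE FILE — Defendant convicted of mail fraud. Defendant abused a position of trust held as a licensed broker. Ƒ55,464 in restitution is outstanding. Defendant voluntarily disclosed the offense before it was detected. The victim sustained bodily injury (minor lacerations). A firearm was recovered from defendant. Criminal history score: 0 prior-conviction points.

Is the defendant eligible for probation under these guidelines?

Base offense level for mail fraud: 6.
R1 applies (level before this adjustment is 6 ≥ 4, so +3): 6 + 3 = 9.
R2 applies: 9 + 2 = 11.
R3 applies: 11 − 1 = 10.
R4 applies (level before this adjustment is 10 < 14, so +1): 10 + 1 = 11.
R5 applies: 11 + 1 = 12.
Final offense level: 12.
Criminal history: 0 prior points → Category 1 (0-6).
Level 12 falls in the 10-19 band.
Grid: Level 10-19 × Category 1 = 50-56 months.
Probation check: level 12 > 8 and category 1 ≤ 2 → not eligible.

No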